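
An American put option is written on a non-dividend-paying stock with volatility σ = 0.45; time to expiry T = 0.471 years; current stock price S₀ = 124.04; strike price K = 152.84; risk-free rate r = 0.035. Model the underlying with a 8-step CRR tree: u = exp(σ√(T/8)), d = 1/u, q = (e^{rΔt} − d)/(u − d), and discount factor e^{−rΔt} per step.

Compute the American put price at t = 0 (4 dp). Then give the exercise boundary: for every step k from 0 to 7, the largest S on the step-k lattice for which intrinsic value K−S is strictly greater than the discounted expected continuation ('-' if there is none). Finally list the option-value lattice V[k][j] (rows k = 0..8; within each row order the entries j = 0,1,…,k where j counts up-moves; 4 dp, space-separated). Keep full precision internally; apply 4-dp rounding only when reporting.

params: Δt=0.05887 u=1.11537 d=0.89656 q=0.48216 e^(-rΔt)=0.99794
t_8 payoffs: 101.0553 88.4170 72.6941 53.1339 28.8000 0.0000 0.0000 0.0000 0.0000
t_7: node(7,0) S=57.7592 payoff=95.0808 vs cont=94.7662 → 95.0808 [stop]  node(7,1) S=71.8557 payoff=80.9843 vs cont=80.6697 → 80.9843 [stop]  node(7,2) S=89.3926 payoff=63.4474 vs cont=63.1328 → 63.4474 [stop]  node(7,3) S=111.2094 payoff=41.6306 vs cont=41.3159 → 41.6306 [stop]  node(7,4) S=138.3509 payoff=14.4891 vs cont=14.8832 → 14.8832 [wait]  node(7,5) S=172.1163 payoff=0.0000 vs cont=0.0000 → 0.0000 [wait]  node(7,6) S=214.1224 payoff=0.0000 vs cont=0.0000 → 0.0000 [wait]  node(7,7) S=266.3804 payoff=0.0000 vs cont=0.0000 → 0.0000 [wait]  ⇒ S*(7)=111.2094
t_6: node(6,0) S=64.4230 payoff=88.4170 vs cont=88.1023 → 88.4170 [stop]  node(6,1) S=80.1459 payoff=72.6941 vs cont=72.3795 → 72.6941 [stop]  node(6,2) S=99.7061 payoff=53.1339 vs cont=52.8193 → 53.1339 [stop]  node(6,3) S=124.0400 payoff=28.8000 vs cont=28.6750 → 28.8000 [stop]  node(6,4) S=154.3128 payoff=0.0000 vs cont=7.6913 → 7.6913 [wait]  node(6,5) S=191.9739 payoff=0.0000 vs cont=0.0000 → 0.0000 [wait]  node(6,6) S=238.8263 payoff=0.0000 vs cont=0.0000 → 0.0000 [wait]  ⇒ S*(6)=124.0400
t_5: node(5,0) S=71.8557 payoff=80.9843 vs cont=80.6697 → 80.9843 [stop]  node(5,1) S=89.3926 payoff=63.4474 vs cont=63.1328 → 63.4474 [stop]  node(5,2) S=111.2094 payoff=41.6306 vs cont=41.3159 → 41.6306 [stop]  node(5,3) S=138.3509 payoff=14.4891 vs cont=18.5840 → 18.5840 [wait]  node(5,4) S=172.1163 payoff=0.0000 vs cont=3.9747 → 3.9747 [wait]  node(5,5) S=214.1224 payoff=0.0000 vs cont=0.0000 → 0.0000 [wait]  ⇒ S*(5)=111.2094
t_4: node(4,0) S=80.1459 payoff=72.6941 vs cont=72.3795 → 72.6941 [stop]  node(4,1) S=99.7061 payoff=53.1339 vs cont=52.8193 → 53.1339 [stop]  node(4,2) S=124.0400 payoff=28.8000 vs cont=30.4557 → 30.4557 [wait]  node(4,3) S=154.3128 payoff=0.0000 vs cont=11.5162 → 11.5162 [wait]  node(4,4) S=191.9739 payoff=0.0000 vs cont=2.0540 → 2.0540 [wait]  ⇒ S*(4)=99.7061
t_3: node(3,0) S=89.3926 payoff=63.4474 vs cont=63.1328 → 63.4474 [stop]  node(3,1) S=111.2094 payoff=41.6306 vs cont=42.1126 → 42.1126 [wait]  node(3,2) S=138.3509 payoff=14.4891 vs cont=21.2800 → 21.2800 [wait]  node(3,3) S=172.1163 payoff=0.0000 vs cont=6.9396 → 6.9396 [wait]  ⇒ S*(3)=89.3926
t_2: node(2,0) S=99.7061 payoff=53.1339 vs cont=53.0512 → 53.1339 [stop]  node(2,1) S=124.0400 payoff=28.8000 vs cont=32.0020 → 32.0020 [wait]  node(2,2) S=154.3128 payoff=0.0000 vs cont=14.3361 → 14.3361 [wait]  ⇒ S*(2)=99.7061
t_1: node(1,0) S=111.2094 payoff=41.6306 vs cont=42.8566 → 42.8566 [wait]  node(1,1) S=138.3509 payoff=14.4891 vs cont=23.4359 → 23.4359 [wait]  ⇒ S*(1)=-
t_0: node(0,0) S=124.0400 payoff=28.8000 vs cont=33.4238 → 33.4238 [wait]  ⇒ S*(0)=-

price = 33.4238
boundary = - - 99.7061 89.3926 99.7061 111.2094 124.0400 111.2094
tree:
33.4238
42.8566 23.4359
53.1339 32.0020 14.3361
63.4474 42.1126 21.2800 6.9396
72.6941 53.1339 30.4557 11.5162 2.0540
80.9843 63.4474 41.6306 18.5840 3.9747 0.0000
88.4170 72.6941 53.1339 28.8000 7.6913 0.0000 0.0000
95.0808 80.9843 63.4474 41.6306 14.8832 0.0000 0.0000 0.0000
101.0553 88.4170 72.6941 53.1339 28.8000 0.0000 0.0000 0.0000 0.0000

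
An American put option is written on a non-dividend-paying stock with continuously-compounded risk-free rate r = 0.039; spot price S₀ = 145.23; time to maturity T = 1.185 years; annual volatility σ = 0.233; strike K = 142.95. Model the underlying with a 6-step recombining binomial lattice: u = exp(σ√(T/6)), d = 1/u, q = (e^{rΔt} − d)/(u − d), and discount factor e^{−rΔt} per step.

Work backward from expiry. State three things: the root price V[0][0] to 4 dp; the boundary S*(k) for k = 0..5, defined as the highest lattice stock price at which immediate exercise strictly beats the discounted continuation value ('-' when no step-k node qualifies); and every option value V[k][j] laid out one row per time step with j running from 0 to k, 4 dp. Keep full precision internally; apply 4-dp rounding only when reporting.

price = 10.6034
boundary = - - - 106.4501 118.0636 106.4501
tree:
10.6034
16.7093 4.9301
25.3267 8.7290 1.3752
36.4999 15.0349 2.8364 0.0000
46.9711 24.8864 5.8501 0.0000 0.0000
56.4122 36.4999 12.0660 0.0000 0.0000 0.0000
64.9246 46.9711 24.8864 0.0000 0.0000 0.0000 0.0000

Δt=0.19750  u=1.10910  d=0.90163  q=0.51141  discount=0.99233
step 6 (expiry): payoffs max(K−S,0) = 64.9246 46.9711 24.8864 0.0000 0.0000 0.0000 0.0000
step 5: (k=5,j=0): S=86.5378, (K−S)⁺=56.4122, hold=55.3154 ⇒ V=56.4122 exercise | (k=5,j=1): S=106.4501, (K−S)⁺=36.4999, hold=35.4031 ⇒ V=36.4999 exercise | (k=5,j=2): S=130.9442, (K−S)⁺=12.0058, hold=12.0660 ⇒ V=12.0660 continue | (k=5,j=3): S=161.0744, (K−S)⁺=0.0000, hold=0.0000 ⇒ V=0.0000 continue | (k=5,j=4): S=198.1375, (K−S)⁺=0.0000, hold=0.0000 ⇒ V=0.0000 continue | (k=5,j=5): S=243.7288, (K−S)⁺=0.0000, hold=0.0000 ⇒ V=0.0000 continue  boundary S*=106.4501
step 4: (k=4,j=0): S=95.9789, (K−S)⁺=46.9711, hold=45.8742 ⇒ V=46.9711 exercise | (k=4,j=1): S=118.0636, (K−S)⁺=24.8864, hold=23.8201 ⇒ V=24.8864 exercise | (k=4,j=2): S=145.2300, (K−S)⁺=0.0000, hold=5.8501 ⇒ V=5.8501 continue | (k=4,j=3): S=178.6473, (K−S)⁺=0.0000, hold=0.0000 ⇒ V=0.0000 continue | (k=4,j=4): S=219.7540, (K−S)⁺=0.0000, hold=0.0000 ⇒ V=0.0000 continue  boundary S*=118.0636
step 3: (k=3,j=0): S=106.4501, (K−S)⁺=36.4999, hold=35.4031 ⇒ V=36.4999 exercise | (k=3,j=1): S=130.9442, (K−S)⁺=12.0058, hold=15.0349 ⇒ V=15.0349 continue | (k=3,j=2): S=161.0744, (K−S)⁺=0.0000, hold=2.8364 ⇒ V=2.8364 continue | (k=3,j=3): S=198.1375, (K−S)⁺=0.0000, hold=0.0000 ⇒ V=0.0000 continue  boundary S*=106.4501
step 2: (k=2,j=0): S=118.0636, (K−S)⁺=24.8864, hold=25.3267 ⇒ V=25.3267 continue | (k=2,j=1): S=145.2300, (K−S)⁺=0.0000, hold=8.7290 ⇒ V=8.7290 continue | (k=2,j=2): S=178.6473, (K−S)⁺=0.0000, hold=1.3752 ⇒ V=1.3752 continue  boundary S*=-
step 1: (k=1,j=0): S=130.9442, (K−S)⁺=12.0058, hold=16.7093 ⇒ V=16.7093 continue | (k=1,j=1): S=161.0744, (K−S)⁺=0.0000, hold=4.9301 ⇒ V=4.9301 continue  boundary S*=-
step 0: (k=0,j=0): S=145.2300, (K−S)⁺=0.0000, hold=10.6034 ⇒ V=10.6034 continue  boundary S*=-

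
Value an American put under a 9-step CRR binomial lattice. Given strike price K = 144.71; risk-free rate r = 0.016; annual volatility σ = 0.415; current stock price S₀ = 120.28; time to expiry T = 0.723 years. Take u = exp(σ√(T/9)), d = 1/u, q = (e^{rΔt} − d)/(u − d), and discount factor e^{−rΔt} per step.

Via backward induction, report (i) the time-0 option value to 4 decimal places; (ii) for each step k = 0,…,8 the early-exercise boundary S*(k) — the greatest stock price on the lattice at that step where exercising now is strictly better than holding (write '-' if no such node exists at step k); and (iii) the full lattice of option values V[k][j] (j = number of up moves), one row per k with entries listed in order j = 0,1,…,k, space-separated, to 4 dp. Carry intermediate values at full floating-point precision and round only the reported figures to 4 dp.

Δt=0.08033  u=1.12482  d=0.88903  q=0.47608  discount=0.99872
step 9 (expiry): payoffs max(K−S,0) = 102.9806 91.9130 77.9101 60.1932 37.7774 9.4165 0.0000 0.0000 0.0000 0.0000
step 8: (k=8,j=0): S=46.9381, (K−S)⁺=97.7719, hold=97.5860 ⇒ V=97.7719 exercise | (k=8,j=1): S=59.3872, (K−S)⁺=85.3228, hold=85.1369 ⇒ V=85.3228 exercise | (k=8,j=2): S=75.1380, (K−S)⁺=69.5720, hold=69.3861 ⇒ V=69.5720 exercise | (k=8,j=3): S=95.0663, (K−S)⁺=49.6437, hold=49.4578 ⇒ V=49.6437 exercise | (k=8,j=4): S=120.2800, (K−S)⁺=24.4300, hold=24.2441 ⇒ V=24.4300 exercise | (k=8,j=5): S=152.1810, (K−S)⁺=0.0000, hold=4.9271 ⇒ V=4.9271 continue | (k=8,j=6): S=192.5428, (K−S)⁺=0.0000, hold=0.0000 ⇒ V=0.0000 continue | (k=8,j=7): S=243.6095, (K−S)⁺=0.0000, hold=0.0000 ⇒ V=0.0000 continue | (k=8,j=8): S=308.2202, (K−S)⁺=0.0000, hold=0.0000 ⇒ V=0.0000 continue  boundary S*=120.2800
step 7: (k=7,j=0): S=52.7970, (K−S)⁺=91.9130, hold=91.7271 ⇒ V=91.9130 exercise | (k=7,j=1): S=66.7999, (K−S)⁺=77.9101, hold=77.7242 ⇒ V=77.9101 exercise | (k=7,j=2): S=84.5168, (K−S)⁺=60.1932, hold=60.0073 ⇒ V=60.1932 exercise | (k=7,j=3): S=106.9326, (K−S)⁺=37.7774, hold=37.5916 ⇒ V=37.7774 exercise | (k=7,j=4): S=135.2935, (K−S)⁺=9.4165, hold=15.1256 ⇒ V=15.1256 continue | (k=7,j=5): S=171.1764, (K−S)⁺=0.0000, hold=2.5781 ⇒ V=2.5781 continue | (k=7,j=6): S=216.5762, (K−S)⁺=0.0000, hold=0.0000 ⇒ V=0.0000 continue | (k=7,j=7): S=274.0171, (K−S)⁺=0.0000, hold=0.0000 ⇒ V=0.0000 continue  boundary S*=106.9326
step 6: (k=6,j=0): S=59.3872, (K−S)⁺=85.3228, hold=85.1369 ⇒ V=85.3228 exercise | (k=6,j=1): S=75.1380, (K−S)⁺=69.5720, hold=69.3861 ⇒ V=69.5720 exercise | (k=6,j=2): S=95.0663, (K−S)⁺=49.6437, hold=49.4578 ⇒ V=49.6437 exercise | (k=6,j=3): S=120.2800, (K−S)⁺=24.4300, hold=26.9586 ⇒ V=26.9586 continue | (k=6,j=4): S=152.1810, (K−S)⁺=0.0000, hold=9.1402 ⇒ V=9.1402 continue | (k=6,j=5): S=192.5428, (K−S)⁺=0.0000, hold=1.3490 ⇒ V=1.3490 continue | (k=6,j=6): S=243.6095, (K−S)⁺=0.0000, hold=0.0000 ⇒ V=0.0000 continue  boundary S*=95.0663
step 5: (k=5,j=0): S=66.7999, (K−S)⁺=77.9101, hold=77.7242 ⇒ V=77.9101 exercise | (k=5,j=1): S=84.5168, (K−S)⁺=60.1932, hold=60.0073 ⇒ V=60.1932 exercise | (k=5,j=2): S=106.9326, (K−S)⁺=37.7774, hold=38.7938 ⇒ V=38.7938 continue | (k=5,j=3): S=135.2935, (K−S)⁺=9.4165, hold=18.4518 ⇒ V=18.4518 continue | (k=5,j=4): S=171.1764, (K−S)⁺=0.0000, hold=5.4240 ⇒ V=5.4240 continue | (k=5,j=5): S=216.5762, (K−S)⁺=0.0000, hold=0.7058 ⇒ V=0.7058 continue  boundary S*=84.5168
step 4: (k=4,j=0): S=75.1380, (K−S)⁺=69.5720, hold=69.3861 ⇒ V=69.5720 exercise | (k=4,j=1): S=95.0663, (K−S)⁺=49.6437, hold=49.9411 ⇒ V=49.9411 continue | (k=4,j=2): S=120.2800, (K−S)⁺=24.4300, hold=29.0720 ⇒ V=29.0720 continue | (k=4,j=3): S=152.1810, (K−S)⁺=0.0000, hold=12.2338 ⇒ V=12.2338 continue | (k=4,j=4): S=192.5428, (K−S)⁺=0.0000, hold=3.1737 ⇒ V=3.1737 continue  boundary S*=75.1380
step 3: (k=3,j=0): S=84.5168, (K−S)⁺=60.1932, hold=60.1487 ⇒ V=60.1932 exercise | (k=3,j=1): S=106.9326, (K−S)⁺=37.7774, hold=39.9543 ⇒ V=39.9543 continue | (k=3,j=2): S=135.2935, (K−S)⁺=9.4165, hold=21.0285 ⇒ V=21.0285 continue | (k=3,j=3): S=171.1764, (K−S)⁺=0.0000, hold=7.9102 ⇒ V=7.9102 continue  boundary S*=84.5168
step 2: (k=2,j=0): S=95.0663, (K−S)⁺=49.6437, hold=50.4929 ⇒ V=50.4929 continue | (k=2,j=1): S=120.2800, (K−S)⁺=24.4300, hold=30.9043 ⇒ V=30.9043 continue | (k=2,j=2): S=152.1810, (K−S)⁺=0.0000, hold=14.7642 ⇒ V=14.7642 continue  boundary S*=-
step 1: (k=1,j=0): S=106.9326, (K−S)⁺=37.7774, hold=41.1142 ⇒ V=41.1142 continue | (k=1,j=1): S=135.2935, (K−S)⁺=9.4165, hold=23.1904 ⇒ V=23.1904 continue  boundary S*=-
step 0: (k=0,j=0): S=120.2800, (K−S)⁺=24.4300, hold=32.5392 ⇒ V=32.5392 continue  boundary S*=-

price = 32.5392
boundary = - - - 84.5168 75.1380 84.5168 95.0663 106.9326 120.2800
tree:
32.5392
41.1142 23.1904
50.4929 30.9043 14.7642
60.1932 39.9543 21.0285 7.9102
69.5720 49.9411 29.0720 12.2338 3.1737
77.9101 60.1932 38.7938 18.4518 5.4240 0.7058
85.3228 69.5720 49.6437 26.9586 9.1402 1.3490 0.0000
91.9130 77.9101 60.1932 37.7774 15.1256 2.5781 0.0000 0.0000
97.7719 85.3228 69.5720 49.6437 24.4300 4.9271 0.0000 0.0000 0.0000
102.9806 91.9130 77.9101 60.1932 37.7774 9.4165 0.0000 0.0000 0.0000 0.0000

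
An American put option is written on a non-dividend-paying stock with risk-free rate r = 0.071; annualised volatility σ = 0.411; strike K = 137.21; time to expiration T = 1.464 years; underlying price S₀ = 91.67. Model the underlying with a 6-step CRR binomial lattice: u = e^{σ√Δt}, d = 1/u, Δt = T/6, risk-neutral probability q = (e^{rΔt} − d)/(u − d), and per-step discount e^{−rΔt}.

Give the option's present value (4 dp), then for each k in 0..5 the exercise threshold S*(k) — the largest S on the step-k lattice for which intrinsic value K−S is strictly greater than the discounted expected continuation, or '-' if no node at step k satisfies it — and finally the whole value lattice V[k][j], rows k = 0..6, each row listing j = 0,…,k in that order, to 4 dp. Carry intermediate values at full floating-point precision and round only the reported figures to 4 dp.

price = 46.1898
boundary = - 74.8268 91.6700 74.8268 91.6700 112.3045
tree:
46.1898
62.3832 31.1206
76.1317 45.5400 17.3470
87.3540 62.3832 28.7426 6.2044
96.5144 76.1317 45.5400 12.4307 0.0000
103.9917 87.3540 62.3832 24.9055 0.0000 0.0000
110.0952 96.5144 76.1317 45.5400 0.0000 0.0000 0.0000

Δt=0.24400, u=1.22510, d=0.81626, q=0.49216, disc=e^(-rΔt)=0.98283
k=6 terminal: V=max(K-S,0) → 110.0952 96.5144 76.1317 45.5400 0.0000 0.0000 0.0000
k=5: j=0 S=33.2183 intr=103.9917 cont=101.6352 V=103.9917[EX]; j=1 S=49.8560 intr=87.3540 cont=84.9975 V=87.3540[EX]; j=2 S=74.8268 intr=62.3832 cont=60.0266 V=62.3832[EX]; j=3 S=112.3045 intr=24.9055 cont=22.7297 V=24.9055[EX]; j=4 S=168.5533 intr=0.0000 cont=0.0000 V=0.0000[hold]; j=5 S=252.9749 intr=0.0000 cont=0.0000 V=0.0000[hold]  S*(5)=112.3045
k=4: j=0 S=40.6956 intr=96.5144 cont=94.1579 V=96.5144[EX]; j=1 S=61.0783 intr=76.1317 cont=73.7751 V=76.1317[EX]; j=2 S=91.6700 intr=45.5400 cont=43.1834 V=45.5400[EX]; j=3 S=137.5838 intr=0.0000 cont=12.4307 V=12.4307[hold]; j=4 S=206.4940 intr=0.0000 cont=0.0000 V=0.0000[hold]  S*(4)=91.6700
k=3: j=0 S=49.8560 intr=87.3540 cont=84.9975 V=87.3540[EX]; j=1 S=74.8268 intr=62.3832 cont=60.0266 V=62.3832[EX]; j=2 S=112.3045 intr=24.9055 cont=28.7426 V=28.7426[hold]; j=3 S=168.5533 intr=0.0000 cont=6.2044 V=6.2044[hold]  S*(3)=74.8268
k=2: j=0 S=61.0783 intr=76.1317 cont=73.7751 V=76.1317[EX]; j=1 S=91.6700 intr=45.5400 cont=45.0395 V=45.5400[EX]; j=2 S=137.5838 intr=0.0000 cont=17.3470 V=17.3470[hold]  S*(2)=91.6700
k=1: j=0 S=74.8268 intr=62.3832 cont=60.0266 V=62.3832[EX]; j=1 S=112.3045 intr=24.9055 cont=31.1206 V=31.1206[hold]  S*(1)=74.8268
k=0: j=0 S=91.6700 intr=45.5400 cont=46.1898 V=46.1898[hold]  S*(0)=-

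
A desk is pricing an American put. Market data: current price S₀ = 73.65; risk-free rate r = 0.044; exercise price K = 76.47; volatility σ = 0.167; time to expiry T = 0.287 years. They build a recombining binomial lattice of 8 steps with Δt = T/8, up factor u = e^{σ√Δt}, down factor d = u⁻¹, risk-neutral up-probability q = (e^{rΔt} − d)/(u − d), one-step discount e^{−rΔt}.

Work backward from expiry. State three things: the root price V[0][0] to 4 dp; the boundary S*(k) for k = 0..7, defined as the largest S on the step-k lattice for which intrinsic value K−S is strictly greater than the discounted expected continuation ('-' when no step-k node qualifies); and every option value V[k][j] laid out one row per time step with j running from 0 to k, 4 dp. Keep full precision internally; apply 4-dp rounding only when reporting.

price = 3.9182
boundary = - - 69.1351 66.9825 69.1351 66.9825 69.1351 71.3568
tree:
3.9182
5.4518 2.4977
7.3349 3.7096 1.3735
9.4875 5.3214 2.2155 0.5912
11.5731 7.3349 3.4569 1.0628 0.1524
13.5937 9.4875 5.1719 1.8657 0.3161 0.0000
15.5514 11.5731 7.3349 3.1674 0.6556 0.0000 0.0000
17.4482 13.5937 9.4875 5.1132 1.3597 0.0000 0.0000 0.0000
19.2859 15.5514 11.5731 7.3349 2.8200 0.0000 0.0000 0.0000 0.0000

Δt=0.03587  u=1.03214  d=0.96886  q=0.51706  discount=0.99842
step 8 (expiry): payoffs max(K−S,0) = 19.2859 15.5514 11.5731 7.3349 2.8200 0.0000 0.0000 0.0000 0.0000
step 7: (k=7,j=0): S=59.0218, (K−S)⁺=17.4482, hold=17.3276 ⇒ V=17.4482 exercise | (k=7,j=1): S=62.8763, (K−S)⁺=13.5937, hold=13.4731 ⇒ V=13.5937 exercise | (k=7,j=2): S=66.9825, (K−S)⁺=9.4875, hold=9.3669 ⇒ V=9.4875 exercise | (k=7,j=3): S=71.3568, (K−S)⁺=5.1132, hold=4.9925 ⇒ V=5.1132 exercise | (k=7,j=4): S=76.0169, (K−S)⁺=0.4531, hold=1.3597 ⇒ V=1.3597 continue | (k=7,j=5): S=80.9812, (K−S)⁺=0.0000, hold=0.0000 ⇒ V=0.0000 continue | (k=7,j=6): S=86.2697, (K−S)⁺=0.0000, hold=0.0000 ⇒ V=0.0000 continue | (k=7,j=7): S=91.9037, (K−S)⁺=0.0000, hold=0.0000 ⇒ V=0.0000 continue  boundary S*=71.3568
step 6: (k=6,j=0): S=60.9186, (K−S)⁺=15.5514, hold=15.4308 ⇒ V=15.5514 exercise | (k=6,j=1): S=64.8969, (K−S)⁺=11.5731, hold=11.4525 ⇒ V=11.5731 exercise | (k=6,j=2): S=69.1351, (K−S)⁺=7.3349, hold=7.2143 ⇒ V=7.3349 exercise | (k=6,j=3): S=73.6500, (K−S)⁺=2.8200, hold=3.1674 ⇒ V=3.1674 continue | (k=6,j=4): S=78.4598, (K−S)⁺=0.0000, hold=0.6556 ⇒ V=0.6556 continue | (k=6,j=5): S=83.5837, (K−S)⁺=0.0000, hold=0.0000 ⇒ V=0.0000 continue | (k=6,j=6): S=89.0422, (K−S)⁺=0.0000, hold=0.0000 ⇒ V=0.0000 continue  boundary S*=69.1351
step 5: (k=5,j=0): S=62.8763, (K−S)⁺=13.5937, hold=13.4731 ⇒ V=13.5937 exercise | (k=5,j=1): S=66.9825, (K−S)⁺=9.4875, hold=9.3669 ⇒ V=9.4875 exercise | (k=5,j=2): S=71.3568, (K−S)⁺=5.1132, hold=5.1719 ⇒ V=5.1719 continue | (k=5,j=3): S=76.0169, (K−S)⁺=0.4531, hold=1.8657 ⇒ V=1.8657 continue | (k=5,j=4): S=80.9812, (K−S)⁺=0.0000, hold=0.3161 ⇒ V=0.3161 continue | (k=5,j=5): S=86.2697, (K−S)⁺=0.0000, hold=0.0000 ⇒ V=0.0000 continue  boundary S*=66.9825
step 4: (k=4,j=0): S=64.8969, (K−S)⁺=11.5731, hold=11.4525 ⇒ V=11.5731 exercise | (k=4,j=1): S=69.1351, (K−S)⁺=7.3349, hold=7.2446 ⇒ V=7.3349 exercise | (k=4,j=2): S=73.6500, (K−S)⁺=2.8200, hold=3.4569 ⇒ V=3.4569 continue | (k=4,j=3): S=78.4598, (K−S)⁺=0.0000, hold=1.0628 ⇒ V=1.0628 continue | (k=4,j=4): S=83.5837, (K−S)⁺=0.0000, hold=0.1524 ⇒ V=0.1524 continue  boundary S*=69.1351
step 3: (k=3,j=0): S=66.9825, (K−S)⁺=9.4875, hold=9.3669 ⇒ V=9.4875 exercise | (k=3,j=1): S=71.3568, (K−S)⁺=5.1132, hold=5.3214 ⇒ V=5.3214 continue | (k=3,j=2): S=76.0169, (K−S)⁺=0.4531, hold=2.2155 ⇒ V=2.2155 continue | (k=3,j=3): S=80.9812, (K−S)⁺=0.0000, hold=0.5912 ⇒ V=0.5912 continue  boundary S*=66.9825
step 2: (k=2,j=0): S=69.1351, (K−S)⁺=7.3349, hold=7.3218 ⇒ V=7.3349 exercise | (k=2,j=1): S=73.6500, (K−S)⁺=2.8200, hold=3.7096 ⇒ V=3.7096 continue | (k=2,j=2): S=78.4598, (K−S)⁺=0.0000, hold=1.3735 ⇒ V=1.3735 continue  boundary S*=69.1351
step 1: (k=1,j=0): S=71.3568, (K−S)⁺=5.1132, hold=5.4518 ⇒ V=5.4518 continue | (k=1,j=1): S=76.0169, (K−S)⁺=0.4531, hold=2.4977 ⇒ V=2.4977 continue  boundary S*=-
step 0: (k=0,j=0): S=73.6500, (K−S)⁺=2.8200, hold=3.9182 ⇒ V=3.9182 continue  boundary S*=-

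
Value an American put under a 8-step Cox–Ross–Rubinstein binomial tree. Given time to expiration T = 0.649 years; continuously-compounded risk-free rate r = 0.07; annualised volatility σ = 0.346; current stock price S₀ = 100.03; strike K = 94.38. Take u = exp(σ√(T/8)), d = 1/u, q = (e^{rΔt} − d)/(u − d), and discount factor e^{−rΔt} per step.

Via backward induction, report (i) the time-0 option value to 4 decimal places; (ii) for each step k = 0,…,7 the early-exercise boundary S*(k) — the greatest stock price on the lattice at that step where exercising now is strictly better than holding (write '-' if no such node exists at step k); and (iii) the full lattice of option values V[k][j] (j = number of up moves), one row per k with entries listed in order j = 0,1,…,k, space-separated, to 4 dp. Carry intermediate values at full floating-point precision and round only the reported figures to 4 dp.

price = 6.7618
boundary = - - - - 67.4423 74.4273 67.4423 74.4273
tree:
6.7618
10.0576 3.5977
14.5049 5.7985 1.4745
20.1797 9.0892 2.6285 0.3565
26.9377 13.7630 4.5966 0.7231 0.0000
33.2671 19.9527 7.8325 1.4668 0.0000 0.0000
39.0024 26.9377 12.8623 2.9755 0.0000 0.0000 0.0000
44.1996 33.2671 19.9527 6.0360 0.0000 0.0000 0.0000 0.0000
48.9089 39.0024 26.9377 12.2444 0.0000 0.0000 0.0000 0.0000 0.0000

Δt=0.08113, u=1.10357, d=0.90615, q=0.50423, disc=e^(-rΔt)=0.99434
k=8 terminal: V=max(K-S,0) → 48.9089 39.0024 26.9377 12.2444 0.0000 0.0000 0.0000 0.0000 0.0000
k=7: j=0 S=50.1804 intr=44.1996 cont=43.6651 V=44.1996[EX]; j=1 S=61.1129 intr=33.2671 cont=32.7326 V=33.2671[EX]; j=2 S=74.4273 intr=19.9527 cont=19.4183 V=19.9527[EX]; j=3 S=90.6423 intr=3.7377 cont=6.0360 V=6.0360[hold]; j=4 S=110.3900 intr=0.0000 cont=0.0000 V=0.0000[hold]; j=5 S=134.4400 intr=0.0000 cont=0.0000 V=0.0000[hold]; j=6 S=163.7296 intr=0.0000 cont=0.0000 V=0.0000[hold]; j=7 S=199.4004 intr=0.0000 cont=0.0000 V=0.0000[hold]  S*(7)=74.4273
k=6: j=0 S=55.3776 intr=39.0024 cont=38.4680 V=39.0024[EX]; j=1 S=67.4423 intr=26.9377 cont=26.4032 V=26.9377[EX]; j=2 S=82.1356 intr=12.2444 cont=12.8623 V=12.8623[hold]; j=3 S=100.0300 intr=0.0000 cont=2.9755 V=2.9755[hold]; j=4 S=121.8229 intr=0.0000 cont=0.0000 V=0.0000[hold]; j=5 S=148.3638 intr=0.0000 cont=0.0000 V=0.0000[hold]; j=6 S=180.6869 intr=0.0000 cont=0.0000 V=0.0000[hold]  S*(6)=67.4423
k=5: j=0 S=61.1129 intr=33.2671 cont=32.7326 V=33.2671[EX]; j=1 S=74.4273 intr=19.9527 cont=19.7281 V=19.9527[EX]; j=2 S=90.6423 intr=3.7377 cont=7.8325 V=7.8325[hold]; j=3 S=110.3900 intr=0.0000 cont=1.4668 V=1.4668[hold]; j=4 S=134.4400 intr=0.0000 cont=0.0000 V=0.0000[hold]; j=5 S=163.7296 intr=0.0000 cont=0.0000 V=0.0000[hold]  S*(5)=74.4273
k=4: j=0 S=67.4423 intr=26.9377 cont=26.4032 V=26.9377[EX]; j=1 S=82.1356 intr=12.2444 cont=13.7630 V=13.7630[hold]; j=2 S=100.0300 intr=0.0000 cont=4.5966 V=4.5966[hold]; j=3 S=121.8229 intr=0.0000 cont=0.7231 V=0.7231[hold]; j=4 S=148.3638 intr=0.0000 cont=0.0000 V=0.0000[hold]  S*(4)=67.4423
k=3: j=0 S=74.4273 intr=19.9527 cont=20.1797 V=20.1797[hold]; j=1 S=90.6423 intr=3.7377 cont=9.0892 V=9.0892[hold]; j=2 S=110.3900 intr=0.0000 cont=2.6285 V=2.6285[hold]; j=3 S=134.4400 intr=0.0000 cont=0.3565 V=0.3565[hold]  S*(3)=-
k=2: j=0 S=82.1356 intr=12.2444 cont=14.5049 V=14.5049[hold]; j=1 S=100.0300 intr=0.0000 cont=5.7985 V=5.7985[hold]; j=2 S=121.8229 intr=0.0000 cont=1.4745 V=1.4745[hold]  S*(2)=-
k=1: j=0 S=90.6423 intr=3.7377 cont=10.0576 V=10.0576[hold]; j=1 S=110.3900 intr=0.0000 cont=3.5977 V=3.5977[hold]  S*(1)=-
k=0: j=0 S=100.0300 intr=0.0000 cont=6.7618 V=6.7618[hold]  S*(0)=-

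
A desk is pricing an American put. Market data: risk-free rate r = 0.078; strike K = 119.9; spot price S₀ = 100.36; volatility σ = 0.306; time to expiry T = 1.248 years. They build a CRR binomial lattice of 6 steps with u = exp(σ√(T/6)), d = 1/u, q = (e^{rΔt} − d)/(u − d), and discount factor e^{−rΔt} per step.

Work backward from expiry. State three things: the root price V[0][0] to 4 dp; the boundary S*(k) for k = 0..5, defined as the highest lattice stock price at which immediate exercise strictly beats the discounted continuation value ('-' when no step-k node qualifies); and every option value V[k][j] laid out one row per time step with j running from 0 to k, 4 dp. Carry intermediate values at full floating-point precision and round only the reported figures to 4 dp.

price = 22.1375
boundary = - 87.2874 75.9176 87.2874 75.9176 87.2874
tree:
22.1375
32.6126 13.2975
43.9824 21.2577 6.4695
53.8712 32.6126 11.5897 2.0126
62.4719 43.9824 20.0058 4.2935 0.0000
69.9523 53.8712 32.6126 9.1595 0.0000 0.0000
76.4583 62.4719 43.9824 19.5400 0.0000 0.0000 0.0000

Δt=0.20800  u=1.14976  d=0.86974  q=0.52358  discount=0.98391
step 6 (expiry): payoffs max(K−S,0) = 76.4583 62.4719 43.9824 19.5400 0.0000 0.0000 0.0000
step 5: (k=5,j=0): S=49.9477, (K−S)⁺=69.9523, hold=68.0227 ⇒ V=69.9523 exercise | (k=5,j=1): S=66.0288, (K−S)⁺=53.8712, hold=51.9416 ⇒ V=53.8712 exercise | (k=5,j=2): S=87.2874, (K−S)⁺=32.6126, hold=30.6830 ⇒ V=32.6126 exercise | (k=5,j=3): S=115.3904, (K−S)⁺=4.5096, hold=9.1595 ⇒ V=9.1595 continue | (k=5,j=4): S=152.5414, (K−S)⁺=0.0000, hold=0.0000 ⇒ V=0.0000 continue | (k=5,j=5): S=201.6535, (K−S)⁺=0.0000, hold=0.0000 ⇒ V=0.0000 continue  boundary S*=87.2874
step 4: (k=4,j=0): S=57.4281, (K−S)⁺=62.4719, hold=60.5423 ⇒ V=62.4719 exercise | (k=4,j=1): S=75.9176, (K−S)⁺=43.9824, hold=42.0528 ⇒ V=43.9824 exercise | (k=4,j=2): S=100.3600, (K−S)⁺=19.5400, hold=20.0058 ⇒ V=20.0058 continue | (k=4,j=3): S=132.6718, (K−S)⁺=0.0000, hold=4.2935 ⇒ V=4.2935 continue | (k=4,j=4): S=175.3868, (K−S)⁺=0.0000, hold=0.0000 ⇒ V=0.0000 continue  boundary S*=75.9176
step 3: (k=3,j=0): S=66.0288, (K−S)⁺=53.8712, hold=51.9416 ⇒ V=53.8712 exercise | (k=3,j=1): S=87.2874, (K−S)⁺=32.6126, hold=30.9230 ⇒ V=32.6126 exercise | (k=3,j=2): S=115.3904, (K−S)⁺=4.5096, hold=11.5897 ⇒ V=11.5897 continue | (k=3,j=3): S=152.5414, (K−S)⁺=0.0000, hold=2.0126 ⇒ V=2.0126 continue  boundary S*=87.2874
step 2: (k=2,j=0): S=75.9176, (K−S)⁺=43.9824, hold=42.0528 ⇒ V=43.9824 exercise | (k=2,j=1): S=100.3600, (K−S)⁺=19.5400, hold=21.2577 ⇒ V=21.2577 continue | (k=2,j=2): S=132.6718, (K−S)⁺=0.0000, hold=6.4695 ⇒ V=6.4695 continue  boundary S*=75.9176
step 1: (k=1,j=0): S=87.2874, (K−S)⁺=32.6126, hold=31.5679 ⇒ V=32.6126 exercise | (k=1,j=1): S=115.3904, (K−S)⁺=4.5096, hold=13.2975 ⇒ V=13.2975 continue  boundary S*=87.2874
step 0: (k=0,j=0): S=100.3600, (K−S)⁺=19.5400, hold=22.1375 ⇒ V=22.1375 continue  boundary S*=-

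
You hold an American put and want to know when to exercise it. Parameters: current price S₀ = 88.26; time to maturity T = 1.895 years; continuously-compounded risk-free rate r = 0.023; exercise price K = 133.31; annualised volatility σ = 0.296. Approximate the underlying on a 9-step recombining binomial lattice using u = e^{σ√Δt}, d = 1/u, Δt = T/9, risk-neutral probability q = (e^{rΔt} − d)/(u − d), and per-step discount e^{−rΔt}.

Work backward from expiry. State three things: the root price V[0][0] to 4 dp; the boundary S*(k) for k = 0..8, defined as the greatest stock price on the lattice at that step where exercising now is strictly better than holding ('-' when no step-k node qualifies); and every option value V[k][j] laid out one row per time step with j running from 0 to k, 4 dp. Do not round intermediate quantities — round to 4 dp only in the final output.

params: Δt=0.21056 u=1.14548 d=0.87300 q=0.48391 e^(-rΔt)=0.99517
t_9 payoffs: 107.3158 99.2023 88.5565 74.5879 56.2593 32.2100 0.6542 0.0000 0.0000 0.0000
t_8: node(8,0) S=29.7759 payoff=103.5341 vs cont=102.8901 → 103.5341 [stop]  node(8,1) S=39.0696 payoff=94.2404 vs cont=93.5963 → 94.2404 [stop]  node(8,2) S=51.2642 payoff=82.0458 vs cont=81.4018 → 82.0458 [stop]  node(8,3) S=67.2650 payoff=66.0450 vs cont=65.4010 → 66.0450 [stop]  node(8,4) S=88.2600 payoff=45.0500 vs cont=44.4060 → 45.0500 [stop]  node(8,5) S=115.8081 payoff=17.5019 vs cont=16.8579 → 17.5019 [stop]  node(8,6) S=151.9545 payoff=0.0000 vs cont=0.3360 → 0.3360 [wait]  node(8,7) S=199.3831 payoff=0.0000 vs cont=0.0000 → 0.0000 [wait]  node(8,8) S=261.6154 payoff=0.0000 vs cont=0.0000 → 0.0000 [wait]  ⇒ S*(8)=115.8081
t_7: node(7,0) S=34.1077 payoff=99.2023 vs cont=98.5583 → 99.2023 [stop]  node(7,1) S=44.7535 payoff=88.5565 vs cont=87.9125 → 88.5565 [stop]  node(7,2) S=58.7221 payoff=74.5879 vs cont=73.9439 → 74.5879 [stop]  node(7,3) S=77.0507 payoff=56.2593 vs cont=55.6153 → 56.2593 [stop]  node(7,4) S=101.1000 payoff=32.2100 vs cont=31.5659 → 32.2100 [stop]  node(7,5) S=132.6558 payoff=0.6542 vs cont=9.1507 → 9.1507 [wait]  node(7,6) S=174.0608 payoff=0.0000 vs cont=0.1726 → 0.1726 [wait]  node(7,7) S=228.3893 payoff=0.0000 vs cont=0.0000 → 0.0000 [wait]  ⇒ S*(7)=101.1000
t_6: node(6,0) S=39.0696 payoff=94.2404 vs cont=93.5963 → 94.2404 [stop]  node(6,1) S=51.2642 payoff=82.0458 vs cont=81.4018 → 82.0458 [stop]  node(6,2) S=67.2650 payoff=66.0450 vs cont=65.4010 → 66.0450 [stop]  node(6,3) S=88.2600 payoff=45.0500 vs cont=44.4060 → 45.0500 [stop]  node(6,4) S=115.8081 payoff=17.5019 vs cont=20.9496 → 20.9496 [wait]  node(6,5) S=151.9545 payoff=0.0000 vs cont=4.7829 → 4.7829 [wait]  node(6,6) S=199.3831 payoff=0.0000 vs cont=0.0886 → 0.0886 [wait]  ⇒ S*(6)=88.2600
t_5: node(5,0) S=44.7535 payoff=88.5565 vs cont=87.9125 → 88.5565 [stop]  node(5,1) S=58.7221 payoff=74.5879 vs cont=73.9439 → 74.5879 [stop]  node(5,2) S=77.0507 payoff=56.2593 vs cont=55.6153 → 56.2593 [stop]  node(5,3) S=101.1000 payoff=32.2100 vs cont=33.2262 → 33.2262 [wait]  node(5,4) S=132.6558 payoff=0.6542 vs cont=13.0629 → 13.0629 [wait]  node(5,5) S=174.0608 payoff=0.0000 vs cont=2.4991 → 2.4991 [wait]  ⇒ S*(5)=77.0507
t_4: node(4,0) S=51.2642 payoff=82.0458 vs cont=81.4018 → 82.0458 [stop]  node(4,1) S=67.2650 payoff=66.0450 vs cont=65.4010 → 66.0450 [stop]  node(4,2) S=88.2600 payoff=45.0500 vs cont=44.8954 → 45.0500 [stop]  node(4,3) S=115.8081 payoff=17.5019 vs cont=23.3556 → 23.3556 [wait]  node(4,4) S=151.9545 payoff=0.0000 vs cont=7.9126 → 7.9126 [wait]  ⇒ S*(4)=88.2600
t_3: node(3,0) S=58.7221 payoff=74.5879 vs cont=73.9439 → 74.5879 [stop]  node(3,1) S=77.0507 payoff=56.2593 vs cont=55.6153 → 56.2593 [stop]  node(3,2) S=101.1000 payoff=32.2100 vs cont=34.3849 → 34.3849 [wait]  node(3,3) S=132.6558 payoff=0.6542 vs cont=15.8058 → 15.8058 [wait]  ⇒ S*(3)=77.0507
t_2: node(2,0) S=67.2650 payoff=66.0450 vs cont=65.4010 → 66.0450 [stop]  node(2,1) S=88.2600 payoff=45.0500 vs cont=45.4534 → 45.4534 [wait]  node(2,2) S=115.8081 payoff=17.5019 vs cont=25.2716 → 25.2716 [wait]  ⇒ S*(2)=67.2650
t_1: node(1,0) S=77.0507 payoff=56.2593 vs cont=55.8095 → 56.2593 [stop]  node(1,1) S=101.1000 payoff=32.2100 vs cont=35.5147 → 35.5147 [wait]  ⇒ S*(1)=77.0507
t_0: node(0,0) S=88.2600 payoff=45.0500 vs cont=45.9975 → 45.9975 [wait]  ⇒ S*(0)=-

price = 45.9975
boundary = - 77.0507 67.2650 77.0507 88.2600 77.0507 88.2600 101.1000 115.8081
tree:
45.9975
56.2593 35.5147
66.0450 45.4534 25.2716
74.5879 56.2593 34.3849 15.8058
82.0458 66.0450 45.0500 23.3556 7.9126
88.5565 74.5879 56.2593 33.2262 13.0629 2.4991
94.2404 82.0458 66.0450 45.0500 20.9496 4.7829 0.0886
99.2023 88.5565 74.5879 56.2593 32.2100 9.1507 0.1726 0.0000
103.5341 94.2404 82.0458 66.0450 45.0500 17.5019 0.3360 0.0000 0.0000
107.3158 99.2023 88.5565 74.5879 56.2593 32.2100 0.6542 0.0000 0.0000 0.0000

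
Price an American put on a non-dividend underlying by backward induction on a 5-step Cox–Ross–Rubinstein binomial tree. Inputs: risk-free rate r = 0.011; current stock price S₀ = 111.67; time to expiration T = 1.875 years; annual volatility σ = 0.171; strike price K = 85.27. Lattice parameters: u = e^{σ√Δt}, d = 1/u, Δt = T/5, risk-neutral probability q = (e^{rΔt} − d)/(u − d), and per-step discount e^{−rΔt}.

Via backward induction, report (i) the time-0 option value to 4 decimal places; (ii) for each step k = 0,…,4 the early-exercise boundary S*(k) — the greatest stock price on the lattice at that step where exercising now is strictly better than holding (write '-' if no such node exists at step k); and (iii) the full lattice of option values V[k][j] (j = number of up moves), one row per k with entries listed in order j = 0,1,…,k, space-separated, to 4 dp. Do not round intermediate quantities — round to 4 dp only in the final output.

price = 1.2359
boundary = - - - - 73.4559
tree:
1.2359
2.2168 0.2398
3.9319 0.4754 0.0000
6.8771 0.9425 0.0000 0.0000
11.8141 1.8687 0.0000 0.0000 0.0000
19.1170 3.7049 0.0000 0.0000 0.0000 0.0000

Δt=0.37500, u=1.11039, d=0.90058, q=0.49355, disc=e^(-rΔt)=0.99588
k=5 terminal: V=max(K-S,0) → 19.1170 3.7049 0.0000 0.0000 0.0000 0.0000
k=4: j=0 S=73.4559 intr=11.8141 cont=11.4631 V=11.8141[EX]; j=1 S=90.5694 intr=0.0000 cont=1.8687 V=1.8687[hold]; j=2 S=111.6700 intr=0.0000 cont=0.0000 V=0.0000[hold]; j=3 S=137.6865 intr=0.0000 cont=0.0000 V=0.0000[hold]; j=4 S=169.7643 intr=0.0000 cont=0.0000 V=0.0000[hold]  S*(4)=73.4559
k=3: j=0 S=81.5651 intr=3.7049 cont=6.8771 V=6.8771[hold]; j=1 S=100.5678 intr=0.0000 cont=0.9425 V=0.9425[hold]; j=2 S=123.9978 intr=0.0000 cont=0.0000 V=0.0000[hold]; j=3 S=152.8864 intr=0.0000 cont=0.0000 V=0.0000[hold]  S*(3)=-
k=2: j=0 S=90.5694 intr=0.0000 cont=3.9319 V=3.9319[hold]; j=1 S=111.6700 intr=0.0000 cont=0.4754 V=0.4754[hold]; j=2 S=137.6865 intr=0.0000 cont=0.0000 V=0.0000[hold]  S*(2)=-
k=1: j=0 S=100.5678 intr=0.0000 cont=2.2168 V=2.2168[hold]; j=1 S=123.9978 intr=0.0000 cont=0.2398 V=0.2398[hold]  S*(1)=-
k=0: j=0 S=111.6700 intr=0.0000 cont=1.2359 V=1.2359[hold]  S*(0)=-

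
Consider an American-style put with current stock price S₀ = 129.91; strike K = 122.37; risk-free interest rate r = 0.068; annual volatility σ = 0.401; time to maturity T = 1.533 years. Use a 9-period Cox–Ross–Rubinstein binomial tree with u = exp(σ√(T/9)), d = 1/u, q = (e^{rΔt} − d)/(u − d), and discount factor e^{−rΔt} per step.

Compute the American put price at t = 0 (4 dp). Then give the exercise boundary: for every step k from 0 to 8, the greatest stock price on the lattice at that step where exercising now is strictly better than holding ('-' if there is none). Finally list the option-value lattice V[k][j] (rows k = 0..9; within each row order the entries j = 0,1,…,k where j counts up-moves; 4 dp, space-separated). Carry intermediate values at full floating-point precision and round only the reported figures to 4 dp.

price = 16.6389
boundary = - - - 79.0710 67.0104 79.0710 67.0104 79.0710 93.3023
tree:
16.6389
23.5629 9.9323
32.4474 15.0096 4.9610
43.2990 22.0870 8.1073 1.8521
55.3596 31.4994 12.9577 3.3255 0.3852
65.5806 43.2990 20.1447 5.8947 0.7697 0.0000
74.2427 55.3596 30.2301 10.2795 1.5382 0.0000 0.0000
81.5835 65.5806 43.2990 17.5439 3.0738 0.0000 0.0000 0.0000
87.8046 74.2427 55.3596 29.0677 6.1426 0.0000 0.0000 0.0000 0.0000
93.0768 81.5835 65.5806 43.2990 12.2750 0.0000 0.0000 0.0000 0.0000 0.0000

Δt=0.17033  u=1.17998  d=0.84747  q=0.49376  discount=0.98848
step 9 (expiry): payoffs max(K−S,0) = 93.0768 81.5835 65.5806 43.2990 12.2750 0.0000 0.0000 0.0000 0.0000 0.0000
step 8: (k=8,j=0): S=34.5654, (K−S)⁺=87.8046, hold=86.3954 ⇒ V=87.8046 exercise | (k=8,j=1): S=48.1273, (K−S)⁺=74.2427, hold=72.8335 ⇒ V=74.2427 exercise | (k=8,j=2): S=67.0104, (K−S)⁺=55.3596, hold=53.9504 ⇒ V=55.3596 exercise | (k=8,j=3): S=93.3023, (K−S)⁺=29.0677, hold=27.6585 ⇒ V=29.0677 exercise | (k=8,j=4): S=129.9100, (K−S)⁺=0.0000, hold=6.1426 ⇒ V=6.1426 continue | (k=8,j=5): S=180.8809, (K−S)⁺=0.0000, hold=0.0000 ⇒ V=0.0000 continue | (k=8,j=6): S=251.8506, (K−S)⁺=0.0000, hold=0.0000 ⇒ V=0.0000 continue | (k=8,j=7): S=350.6657, (K−S)⁺=0.0000, hold=0.0000 ⇒ V=0.0000 continue | (k=8,j=8): S=488.2513, (K−S)⁺=0.0000, hold=0.0000 ⇒ V=0.0000 continue  boundary S*=93.3023
step 7: (k=7,j=0): S=40.7865, (K−S)⁺=81.5835, hold=80.1743 ⇒ V=81.5835 exercise | (k=7,j=1): S=56.7894, (K−S)⁺=65.5806, hold=64.1714 ⇒ V=65.5806 exercise | (k=7,j=2): S=79.0710, (K−S)⁺=43.2990, hold=41.8898 ⇒ V=43.2990 exercise | (k=7,j=3): S=110.0950, (K−S)⁺=12.2750, hold=17.5439 ⇒ V=17.5439 continue | (k=7,j=4): S=153.2914, (K−S)⁺=0.0000, hold=3.0738 ⇒ V=3.0738 continue | (k=7,j=5): S=213.4361, (K−S)⁺=0.0000, hold=0.0000 ⇒ V=0.0000 continue | (k=7,j=6): S=297.1790, (K−S)⁺=0.0000, hold=0.0000 ⇒ V=0.0000 continue | (k=7,j=7): S=413.7789, (K−S)⁺=0.0000, hold=0.0000 ⇒ V=0.0000 continue  boundary S*=79.0710
step 6: (k=6,j=0): S=48.1273, (K−S)⁺=74.2427, hold=72.8335 ⇒ V=74.2427 exercise | (k=6,j=1): S=67.0104, (K−S)⁺=55.3596, hold=53.9504 ⇒ V=55.3596 exercise | (k=6,j=2): S=93.3023, (K−S)⁺=29.0677, hold=30.2301 ⇒ V=30.2301 continue | (k=6,j=3): S=129.9100, (K−S)⁺=0.0000, hold=10.2795 ⇒ V=10.2795 continue | (k=6,j=4): S=180.8809, (K−S)⁺=0.0000, hold=1.5382 ⇒ V=1.5382 continue | (k=6,j=5): S=251.8506, (K−S)⁺=0.0000, hold=0.0000 ⇒ V=0.0000 continue | (k=6,j=6): S=350.6657, (K−S)⁺=0.0000, hold=0.0000 ⇒ V=0.0000 continue  boundary S*=67.0104
step 5: (k=5,j=0): S=56.7894, (K−S)⁺=65.5806, hold=64.1714 ⇒ V=65.5806 exercise | (k=5,j=1): S=79.0710, (K−S)⁺=43.2990, hold=42.4571 ⇒ V=43.2990 exercise | (k=5,j=2): S=110.0950, (K−S)⁺=12.2750, hold=20.1447 ⇒ V=20.1447 continue | (k=5,j=3): S=153.2914, (K−S)⁺=0.0000, hold=5.8947 ⇒ V=5.8947 continue | (k=5,j=4): S=213.4361, (K−S)⁺=0.0000, hold=0.7697 ⇒ V=0.7697 continue | (k=5,j=5): S=297.1790, (K−S)⁺=0.0000, hold=0.0000 ⇒ V=0.0000 continue  boundary S*=79.0710
step 4: (k=4,j=0): S=67.0104, (K−S)⁺=55.3596, hold=53.9504 ⇒ V=55.3596 exercise | (k=4,j=1): S=93.3023, (K−S)⁺=29.0677, hold=31.4994 ⇒ V=31.4994 continue | (k=4,j=2): S=129.9100, (K−S)⁺=0.0000, hold=12.9577 ⇒ V=12.9577 continue | (k=4,j=3): S=180.8809, (K−S)⁺=0.0000, hold=3.3255 ⇒ V=3.3255 continue | (k=4,j=4): S=251.8506, (K−S)⁺=0.0000, hold=0.3852 ⇒ V=0.3852 continue  boundary S*=67.0104
step 3: (k=3,j=0): S=79.0710, (K−S)⁺=43.2990, hold=43.0767 ⇒ V=43.2990 exercise | (k=3,j=1): S=110.0950, (K−S)⁺=12.2750, hold=22.0870 ⇒ V=22.0870 continue | (k=3,j=2): S=153.2914, (K−S)⁺=0.0000, hold=8.1073 ⇒ V=8.1073 continue | (k=3,j=3): S=213.4361, (K−S)⁺=0.0000, hold=1.8521 ⇒ V=1.8521 continue  boundary S*=79.0710
step 2: (k=2,j=0): S=93.3023, (K−S)⁺=29.0677, hold=32.4474 ⇒ V=32.4474 continue | (k=2,j=1): S=129.9100, (K−S)⁺=0.0000, hold=15.0096 ⇒ V=15.0096 continue | (k=2,j=2): S=180.8809, (K−S)⁺=0.0000, hold=4.9610 ⇒ V=4.9610 continue  boundary S*=-
step 1: (k=1,j=0): S=110.0950, (K−S)⁺=12.2750, hold=23.5629 ⇒ V=23.5629 continue | (k=1,j=1): S=153.2914, (K−S)⁺=0.0000, hold=9.9323 ⇒ V=9.9323 continue  boundary S*=-
step 0: (k=0,j=0): S=129.9100, (K−S)⁺=0.0000, hold=16.6389 ⇒ V=16.6389 continue  boundary S*=-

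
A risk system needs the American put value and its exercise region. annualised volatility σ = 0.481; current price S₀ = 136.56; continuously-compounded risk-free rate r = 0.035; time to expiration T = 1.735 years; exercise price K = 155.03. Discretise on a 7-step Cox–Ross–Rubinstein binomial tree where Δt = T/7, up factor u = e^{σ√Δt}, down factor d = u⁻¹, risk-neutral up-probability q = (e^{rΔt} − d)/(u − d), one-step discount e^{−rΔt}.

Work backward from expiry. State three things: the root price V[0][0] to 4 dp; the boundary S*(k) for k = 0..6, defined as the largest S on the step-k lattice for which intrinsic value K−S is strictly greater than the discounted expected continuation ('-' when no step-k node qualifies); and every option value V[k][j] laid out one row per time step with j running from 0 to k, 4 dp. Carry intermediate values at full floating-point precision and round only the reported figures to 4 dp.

price = 41.7378
boundary = - - - 66.5772 84.5912 66.5772 84.5912
tree:
41.7378
55.5414 26.2245
71.4432 37.8117 13.0346
88.4528 52.7072 20.9339 3.9508
102.6306 70.4388 32.7621 7.3587 0.0000
113.7892 88.4528 49.4201 13.7063 0.0000 0.0000
122.5715 102.6306 70.4388 25.5293 0.0000 0.0000 0.0000
129.4836 113.7892 88.4528 47.5508 0.0000 0.0000 0.0000 0.0000

Δt=0.24786  u=1.27057  d=0.78705  q=0.45844  discount=0.99136
step 7 (expiry): payoffs max(K−S,0) = 129.4836 113.7892 88.4528 47.5508 0.0000 0.0000 0.0000 0.0000
step 6: (k=6,j=0): S=32.4585, (K−S)⁺=122.5715, hold=121.2325 ⇒ V=122.5715 exercise | (k=6,j=1): S=52.3994, (K−S)⁺=102.6306, hold=101.2915 ⇒ V=102.6306 exercise | (k=6,j=2): S=84.5912, (K−S)⁺=70.4388, hold=69.0998 ⇒ V=70.4388 exercise | (k=6,j=3): S=136.5600, (K−S)⁺=18.4700, hold=25.5293 ⇒ V=25.5293 continue | (k=6,j=4): S=220.4560, (K−S)⁺=0.0000, hold=0.0000 ⇒ V=0.0000 continue | (k=6,j=5): S=355.8938, (K−S)⁺=0.0000, hold=0.0000 ⇒ V=0.0000 continue | (k=6,j=6): S=574.5381, (K−S)⁺=0.0000, hold=0.0000 ⇒ V=0.0000 continue  boundary S*=84.5912
step 5: (k=5,j=0): S=41.2408, (K−S)⁺=113.7892, hold=112.4501 ⇒ V=113.7892 exercise | (k=5,j=1): S=66.5772, (K−S)⁺=88.4528, hold=87.1137 ⇒ V=88.4528 exercise | (k=5,j=2): S=107.4792, (K−S)⁺=47.5508, hold=49.4201 ⇒ V=49.4201 continue | (k=5,j=3): S=173.5093, (K−S)⁺=0.0000, hold=13.7063 ⇒ V=13.7063 continue | (k=5,j=4): S=280.1052, (K−S)⁺=0.0000, hold=0.0000 ⇒ V=0.0000 continue | (k=5,j=5): S=452.1886, (K−S)⁺=0.0000, hold=0.0000 ⇒ V=0.0000 continue  boundary S*=66.5772
step 4: (k=4,j=0): S=52.3994, (K−S)⁺=102.6306, hold=101.2915 ⇒ V=102.6306 exercise | (k=4,j=1): S=84.5912, (K−S)⁺=70.4388, hold=69.9493 ⇒ V=70.4388 exercise | (k=4,j=2): S=136.5600, (K−S)⁺=18.4700, hold=32.7621 ⇒ V=32.7621 continue | (k=4,j=3): S=220.4560, (K−S)⁺=0.0000, hold=7.3587 ⇒ V=7.3587 continue | (k=4,j=4): S=355.8938, (K−S)⁺=0.0000, hold=0.0000 ⇒ V=0.0000 continue  boundary S*=84.5912
step 3: (k=3,j=0): S=66.5772, (K−S)⁺=88.4528, hold=87.1137 ⇒ V=88.4528 exercise | (k=3,j=1): S=107.4792, (K−S)⁺=47.5508, hold=52.7072 ⇒ V=52.7072 continue | (k=3,j=2): S=173.5093, (K−S)⁺=0.0000, hold=20.9339 ⇒ V=20.9339 continue | (k=3,j=3): S=280.1052, (K−S)⁺=0.0000, hold=3.9508 ⇒ V=3.9508 continue  boundary S*=66.5772
step 2: (k=2,j=0): S=84.5912, (K−S)⁺=70.4388, hold=71.4432 ⇒ V=71.4432 continue | (k=2,j=1): S=136.5600, (K−S)⁺=18.4700, hold=37.8117 ⇒ V=37.8117 continue | (k=2,j=2): S=220.4560, (K−S)⁺=0.0000, hold=13.0346 ⇒ V=13.0346 continue  boundary S*=-
step 1: (k=1,j=0): S=107.4792, (K−S)⁺=47.5508, hold=55.5414 ⇒ V=55.5414 continue | (k=1,j=1): S=173.5093, (K−S)⁺=0.0000, hold=26.2245 ⇒ V=26.2245 continue  boundary S*=-
step 0: (k=0,j=0): S=136.5600, (K−S)⁺=18.4700, hold=41.7378 ⇒ V=41.7378 continue  boundary S*=-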